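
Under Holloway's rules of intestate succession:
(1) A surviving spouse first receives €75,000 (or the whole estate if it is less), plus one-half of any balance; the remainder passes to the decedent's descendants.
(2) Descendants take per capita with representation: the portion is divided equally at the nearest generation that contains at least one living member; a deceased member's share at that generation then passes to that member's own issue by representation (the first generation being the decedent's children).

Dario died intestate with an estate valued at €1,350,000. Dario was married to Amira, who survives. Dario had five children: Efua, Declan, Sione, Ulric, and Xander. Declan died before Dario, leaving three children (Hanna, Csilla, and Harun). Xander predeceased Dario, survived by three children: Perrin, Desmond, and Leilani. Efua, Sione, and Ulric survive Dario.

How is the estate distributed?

Amira first takes €75,000, leaving a balance of €1,275,000. Amira then takes one-half of the balance (€637,500), for a total of €712,500. The remaining €637,500 passes to the descendants.
The descendants' portion (€637,500) is divided into 5 shares of €127,500: Efua, Sione, and Ulric each take €127,500; Declan's €127,500 share passes to Declan's issue; Xander's €127,500 share passes to Xander's issue.
Declan's share (€127,500) is divided into 3 shares of €42,500: Hanna, Csilla, and Harun each take €42,500.
Xander's share (€127,500) is divided into 3 shares of €42,500: Perrin, Desmond, and Leilani each take €42,500.

Amira: €712,500; Efua: €127,500; Hanna: €42,500; Csilla: €42,500; Harun: €42,500; Sione: €127,500; Ulric: €127,500; Perrin: €42,500; Desmond: €42,500; Leilani: €42,500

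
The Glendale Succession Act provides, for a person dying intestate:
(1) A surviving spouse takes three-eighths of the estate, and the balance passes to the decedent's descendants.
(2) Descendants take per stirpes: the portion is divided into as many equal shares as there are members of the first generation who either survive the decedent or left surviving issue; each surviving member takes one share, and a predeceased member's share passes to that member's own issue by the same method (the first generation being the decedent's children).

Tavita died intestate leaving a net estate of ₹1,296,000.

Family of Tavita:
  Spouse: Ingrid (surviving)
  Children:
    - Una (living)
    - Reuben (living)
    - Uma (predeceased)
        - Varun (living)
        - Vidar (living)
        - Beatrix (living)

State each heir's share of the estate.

Ingrid takes three-eighths of ₹1,296,000 = ₹486,000. The remaining ₹810,000 passes to the descendants.
The descendants' portion (₹810,000) is divided into 3 shares of ₹270,000: Una and Reuben each take ₹270,000; Uma's ₹270,000 share passes to Uma's issue.
Uma's share (₹270,000) is divided into 3 shares of ₹90,000: Varun, Vidar, and Beatrix each take ₹90,000.

Ingrid: ₹486,000; Una: ₹270,000; Reuben: ₹270,000; Varun: ₹90,000; Vidar: ₹90,000; Beatrix: ₹90,000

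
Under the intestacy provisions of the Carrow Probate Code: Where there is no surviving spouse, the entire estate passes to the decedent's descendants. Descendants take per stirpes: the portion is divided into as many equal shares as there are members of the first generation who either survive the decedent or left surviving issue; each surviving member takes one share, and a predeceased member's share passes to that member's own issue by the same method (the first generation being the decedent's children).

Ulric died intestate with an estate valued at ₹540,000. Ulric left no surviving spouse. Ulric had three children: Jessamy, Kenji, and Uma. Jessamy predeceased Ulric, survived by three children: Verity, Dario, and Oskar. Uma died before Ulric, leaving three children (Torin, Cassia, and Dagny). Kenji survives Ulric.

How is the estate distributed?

Verity: ₹60,000; Dario: ₹60,000; Oskar: ₹60,000; Kenji: ₹180,000; Torin: ₹60,000; Cassia: ₹60,000; Dagny: ₹60,000

The entire ₹540,000 passes to the descendants.
That amount (₹540,000) is divided into 3 shares of ₹180,000: Kenji takes ₹180,000; Jessamy's ₹180,000 share passes to Jessamy's issue; Uma's ₹180,000 share passes to Uma's issue.
Jessamy's share (₹180,000) is divided into 3 shares of ₹60,000: Verity, Dario, and Oskar each take ₹60,000.
Uma's share (₹180,000) is divided into 3 shares of ₹60,000: Torin, Cassia, and Dagny each take ₹60,000.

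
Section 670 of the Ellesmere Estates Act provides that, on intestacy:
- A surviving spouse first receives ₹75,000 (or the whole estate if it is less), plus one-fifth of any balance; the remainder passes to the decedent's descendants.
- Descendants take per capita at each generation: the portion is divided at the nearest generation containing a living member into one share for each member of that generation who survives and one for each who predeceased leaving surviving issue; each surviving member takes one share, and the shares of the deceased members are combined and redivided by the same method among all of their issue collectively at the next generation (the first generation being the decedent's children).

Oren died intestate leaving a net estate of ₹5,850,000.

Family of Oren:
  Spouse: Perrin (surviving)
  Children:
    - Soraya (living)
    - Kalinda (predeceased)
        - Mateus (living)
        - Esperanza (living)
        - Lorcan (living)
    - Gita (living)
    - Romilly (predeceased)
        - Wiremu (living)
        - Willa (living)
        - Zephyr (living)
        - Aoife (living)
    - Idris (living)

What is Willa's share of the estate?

Willa receives ₹264,000.

Perrin first takes ₹75,000, leaving a balance of ₹5,775,000. Perrin then takes one-fifth of the balance (₹1,155,000), for a total of ₹1,230,000. The remaining ₹4,620,000 passes to the descendants.
The descendants' portion (₹4,620,000) is divided at the children's generation into 5 shares of ₹924,000. Soraya, Gita, and Idris each take ₹924,000. The 2 shares of the deceased (Kalinda and Romilly) are combined into a pool of ₹1,848,000.
That pool (₹1,848,000) is divided at the grandchildren's generation equally among Mateus, Esperanza, Lorcan, Wiremu, Willa, Zephyr, and Aoife: ₹264,000 each.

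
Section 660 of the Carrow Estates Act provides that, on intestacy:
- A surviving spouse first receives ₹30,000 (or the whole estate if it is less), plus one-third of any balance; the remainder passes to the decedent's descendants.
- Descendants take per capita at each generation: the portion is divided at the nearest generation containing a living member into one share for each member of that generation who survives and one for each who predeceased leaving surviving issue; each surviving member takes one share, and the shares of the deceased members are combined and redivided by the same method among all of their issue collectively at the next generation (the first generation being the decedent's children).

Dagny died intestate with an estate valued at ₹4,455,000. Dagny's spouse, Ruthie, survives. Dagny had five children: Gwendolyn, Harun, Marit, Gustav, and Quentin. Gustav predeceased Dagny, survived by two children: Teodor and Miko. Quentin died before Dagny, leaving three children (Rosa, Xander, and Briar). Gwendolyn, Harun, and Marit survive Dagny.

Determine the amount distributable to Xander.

Ruthie first takes ₹30,000, leaving a balance of ₹4,425,000. Ruthie then takes one-third of the balance (₹1,475,000), for a total of ₹1,505,000. The remaining ₹2,950,000 passes to the descendants.
The descendants' portion (₹2,950,000) is divided at the children's generation into 5 shares of ₹590,000. Gwendolyn, Harun, and Marit each take ₹590,000. The 2 shares of the deceased (Gustav and Quentin) are combined into a pool of ₹1,180,000.
That pool (₹1,180,000) is divided at the grandchildren's generation equally among Teodor, Miko, Rosa, Xander, and Briar: ₹236,000 each.

Xander receives ₹236,000.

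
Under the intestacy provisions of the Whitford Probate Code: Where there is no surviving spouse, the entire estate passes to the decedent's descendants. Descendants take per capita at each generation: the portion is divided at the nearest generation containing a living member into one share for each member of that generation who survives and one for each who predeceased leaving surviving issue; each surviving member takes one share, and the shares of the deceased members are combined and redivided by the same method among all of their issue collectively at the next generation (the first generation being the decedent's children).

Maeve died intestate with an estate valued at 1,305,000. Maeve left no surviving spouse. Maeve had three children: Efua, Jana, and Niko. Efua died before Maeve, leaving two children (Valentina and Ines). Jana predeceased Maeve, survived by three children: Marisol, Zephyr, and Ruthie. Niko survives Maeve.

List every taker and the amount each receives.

The entire 1,305,000 passes to the descendants.
That amount (1,305,000) is divided at the children's generation into 3 shares of 435,000. Niko takes 435,000. The 2 shares of the deceased (Efua and Jana) are combined into a pool of 870,000.
That pool (870,000) is divided at the grandchildren's generation equally among Valentina, Ines, Marisol, Zephyr, and Ruthie: 174,000 each.

Valentina: 174,000; Ines: 174,000; Marisol: 174,000; Zephyr: 174,000; Ruthie: 174,000; Niko: 435,000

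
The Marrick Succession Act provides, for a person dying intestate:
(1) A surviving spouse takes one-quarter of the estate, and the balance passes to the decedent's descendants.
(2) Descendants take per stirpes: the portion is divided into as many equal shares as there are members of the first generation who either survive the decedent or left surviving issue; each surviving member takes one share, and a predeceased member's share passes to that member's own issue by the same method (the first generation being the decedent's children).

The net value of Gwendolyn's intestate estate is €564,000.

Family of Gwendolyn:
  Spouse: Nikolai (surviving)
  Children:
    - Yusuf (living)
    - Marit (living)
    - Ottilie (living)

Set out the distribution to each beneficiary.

Nikolai: €141,000; Yusuf: €141,000; Marit: €141,000; Ottilie: €141,000

Nikolai takes one-quarter of €564,000 = €141,000. The remaining €423,000 passes to the descendants.
The descendants' portion (€423,000) is divided into 3 shares of €141,000: Yusuf, Marit, and Ottilie each take €141,000.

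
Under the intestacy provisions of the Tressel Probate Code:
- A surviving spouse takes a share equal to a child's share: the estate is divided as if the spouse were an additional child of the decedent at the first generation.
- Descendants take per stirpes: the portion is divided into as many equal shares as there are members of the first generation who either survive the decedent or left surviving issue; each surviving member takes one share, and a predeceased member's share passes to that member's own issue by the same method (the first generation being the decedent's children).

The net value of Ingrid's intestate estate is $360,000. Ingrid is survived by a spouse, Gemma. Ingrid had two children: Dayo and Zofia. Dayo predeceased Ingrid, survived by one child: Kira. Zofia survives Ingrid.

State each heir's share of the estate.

Gemma: $120,000; Kira: $120,000; Zofia: $120,000

The spouse counts as an additional share at the children's level, so there are 3 primary shares of $120,000. Gemma takes one such share ($120,000).
The children's combined portion ($240,000) is divided into 2 shares of $120,000: Zofia takes $120,000; Dayo's $120,000 share passes to Dayo's issue.
Dayo's share ($120,000) passes entirely to Kira.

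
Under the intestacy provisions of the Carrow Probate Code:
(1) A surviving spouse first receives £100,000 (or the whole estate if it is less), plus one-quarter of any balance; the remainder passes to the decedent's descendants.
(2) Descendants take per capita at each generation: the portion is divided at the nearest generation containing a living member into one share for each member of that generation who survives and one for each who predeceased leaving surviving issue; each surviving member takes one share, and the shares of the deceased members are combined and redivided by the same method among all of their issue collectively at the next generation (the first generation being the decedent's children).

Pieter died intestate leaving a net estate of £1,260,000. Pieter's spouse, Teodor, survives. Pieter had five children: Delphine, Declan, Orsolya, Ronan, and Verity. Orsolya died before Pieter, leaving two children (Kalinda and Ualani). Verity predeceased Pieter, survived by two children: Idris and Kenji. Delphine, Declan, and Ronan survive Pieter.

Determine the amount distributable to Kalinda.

Kalinda receives £87,000.

Teodor first takes £100,000, leaving a balance of £1,160,000. Teodor then takes one-quarter of the balance (£290,000), for a total of £390,000. The remaining £870,000 passes to the descendants.
The descendants' portion (£870,000) is divided at the children's generation into 5 shares of £174,000. Delphine, Declan, and Ronan each take £174,000. The 2 shares of the deceased (Orsolya and Verity) are combined into a pool of £348,000.
That pool (£348,000) is divided at the grandchildren's generation equally among Kalinda, Ualani, Idris, and Kenji: £87,000 each.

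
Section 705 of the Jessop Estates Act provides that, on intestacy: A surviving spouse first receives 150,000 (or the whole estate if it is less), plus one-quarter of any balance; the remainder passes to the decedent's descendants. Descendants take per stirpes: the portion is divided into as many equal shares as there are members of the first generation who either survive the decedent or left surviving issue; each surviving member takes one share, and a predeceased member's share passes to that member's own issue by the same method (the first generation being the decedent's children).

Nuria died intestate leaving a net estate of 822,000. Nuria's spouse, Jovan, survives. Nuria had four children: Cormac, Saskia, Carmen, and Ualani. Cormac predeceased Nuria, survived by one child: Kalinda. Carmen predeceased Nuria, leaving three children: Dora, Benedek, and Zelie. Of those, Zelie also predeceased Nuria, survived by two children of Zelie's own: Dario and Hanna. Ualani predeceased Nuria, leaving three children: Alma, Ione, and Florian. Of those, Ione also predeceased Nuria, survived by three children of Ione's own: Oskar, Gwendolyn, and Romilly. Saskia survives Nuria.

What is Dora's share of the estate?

Dora receives 42,000.

Jovan first takes 150,000, leaving a balance of 672,000. Jovan then takes one-quarter of the balance (168,000), for a total of 318,000. The remaining 504,000 passes to the descendants.
The descendants' portion (504,000) is divided into 4 shares of 126,000: Saskia takes 126,000; Cormac's 126,000 share passes to Cormac's issue; Carmen's 126,000 share passes to Carmen's issue; Ualani's 126,000 share passes to Ualani's issue.
Cormac's share (126,000) passes entirely to Kalinda.
Carmen's share (126,000) is divided into 3 shares of 42,000: Dora and Benedek each take 42,000; Zelie's 42,000 share passes to Zelie's issue.
Zelie's share (42,000) is divided into 2 shares of 21,000: Dario and Hanna each take 21,000.
Ualani's share (126,000) is divided into 3 shares of 42,000: Alma and Florian each take 42,000; Ione's 42,000 share passes to Ione's issue.
Ione's share (42,000) is divided into 3 shares of 14,000: Oskar, Gwendolyn, and Romilly each take 14,000.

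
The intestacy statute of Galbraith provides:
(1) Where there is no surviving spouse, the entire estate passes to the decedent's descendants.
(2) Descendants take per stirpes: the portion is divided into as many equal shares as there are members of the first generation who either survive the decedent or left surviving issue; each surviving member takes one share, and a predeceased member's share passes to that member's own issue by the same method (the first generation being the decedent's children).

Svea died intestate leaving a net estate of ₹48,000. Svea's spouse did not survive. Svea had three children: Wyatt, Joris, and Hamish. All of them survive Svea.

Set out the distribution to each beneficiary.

Wyatt: ₹16,000; Joris: ₹16,000; Hamish: ₹16,000

The entire ₹48,000 passes to the descendants.
That amount (₹48,000) is divided into 3 shares of ₹16,000: Wyatt, Joris, and Hamish each take ₹16,000.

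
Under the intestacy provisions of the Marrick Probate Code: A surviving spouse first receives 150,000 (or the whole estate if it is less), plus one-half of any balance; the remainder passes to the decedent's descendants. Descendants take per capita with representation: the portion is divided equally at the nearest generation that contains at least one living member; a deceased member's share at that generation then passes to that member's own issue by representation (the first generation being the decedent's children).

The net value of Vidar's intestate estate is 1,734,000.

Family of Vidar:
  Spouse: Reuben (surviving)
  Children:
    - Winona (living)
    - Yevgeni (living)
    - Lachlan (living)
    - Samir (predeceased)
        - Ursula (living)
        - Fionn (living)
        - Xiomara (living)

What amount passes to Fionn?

Fionn receives 66,000.

Reuben first takes 150,000, leaving a balance of 1,584,000. Reuben then takes one-half of the balance (792,000), for a total of 942,000. The remaining 792,000 passes to the descendants.
The descendants' portion (792,000) is divided into 4 shares of 198,000: Winona, Yevgeni, and Lachlan each take 198,000; Samir's 198,000 share passes to Samir's issue.
Samir's share (198,000) is divided into 3 shares of 66,000: Ursula, Fionn, and Xiomara each take 66,000.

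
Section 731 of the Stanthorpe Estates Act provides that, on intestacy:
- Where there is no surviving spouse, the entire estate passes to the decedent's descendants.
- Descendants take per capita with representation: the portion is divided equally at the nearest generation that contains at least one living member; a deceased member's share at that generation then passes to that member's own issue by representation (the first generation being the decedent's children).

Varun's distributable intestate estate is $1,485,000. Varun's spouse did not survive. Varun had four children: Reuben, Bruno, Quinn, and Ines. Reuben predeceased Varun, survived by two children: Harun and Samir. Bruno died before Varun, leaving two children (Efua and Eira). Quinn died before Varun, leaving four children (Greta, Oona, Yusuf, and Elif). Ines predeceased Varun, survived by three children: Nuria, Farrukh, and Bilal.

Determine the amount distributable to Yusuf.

Yusuf receives $135,000.

The entire $1,485,000 passes to the descendants.
No child survives, so the initial division is made at the grandchildren's generation.
That amount ($1,485,000) is divided into 11 shares of $135,000: Harun, Samir, Efua, Eira, Greta, Oona, Yusuf, Elif, Nuria, Farrukh, and Bilal each take $135,000.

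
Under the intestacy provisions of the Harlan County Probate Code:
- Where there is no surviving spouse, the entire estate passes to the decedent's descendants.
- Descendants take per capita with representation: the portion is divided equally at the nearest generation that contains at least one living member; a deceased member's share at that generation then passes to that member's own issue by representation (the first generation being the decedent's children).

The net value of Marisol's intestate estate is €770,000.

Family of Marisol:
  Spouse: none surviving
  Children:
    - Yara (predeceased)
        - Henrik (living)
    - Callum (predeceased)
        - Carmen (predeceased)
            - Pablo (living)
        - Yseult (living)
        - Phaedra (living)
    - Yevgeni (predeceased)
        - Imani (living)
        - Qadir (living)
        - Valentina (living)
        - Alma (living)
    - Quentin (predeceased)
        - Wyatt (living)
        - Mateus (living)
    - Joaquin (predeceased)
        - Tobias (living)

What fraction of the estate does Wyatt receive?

Wyatt receives 1/11 of the estate.

The entire €770,000 passes to the descendants.
No child survives, so the initial division is made at the grandchildren's generation.
That amount (€770,000) is divided into 11 shares of €70,000: Henrik, Yseult, Phaedra, Imani, Qadir, Valentina, Alma, Wyatt, Mateus, and Tobias each take €70,000; Carmen's €70,000 share passes to Carmen's issue.
Carmen's share (€70,000) passes entirely to Pablo.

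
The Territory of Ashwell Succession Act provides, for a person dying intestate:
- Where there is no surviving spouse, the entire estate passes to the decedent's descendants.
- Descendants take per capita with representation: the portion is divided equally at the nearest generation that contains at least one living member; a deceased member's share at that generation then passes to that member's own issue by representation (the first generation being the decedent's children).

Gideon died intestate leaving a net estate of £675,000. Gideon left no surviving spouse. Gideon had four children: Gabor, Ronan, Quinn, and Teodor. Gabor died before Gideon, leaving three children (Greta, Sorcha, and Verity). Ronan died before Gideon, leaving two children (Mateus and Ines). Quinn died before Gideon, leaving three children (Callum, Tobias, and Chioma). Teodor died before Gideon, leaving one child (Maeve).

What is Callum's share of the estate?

The entire £675,000 passes to the descendants.
No child survives, so the initial division is made at the grandchildren's generation.
That amount (£675,000) is divided into 9 shares of £75,000: Greta, Sorcha, Verity, Mateus, Ines, Callum, Tobias, Chioma, and Maeve each take £75,000.

Callum receives £75,000.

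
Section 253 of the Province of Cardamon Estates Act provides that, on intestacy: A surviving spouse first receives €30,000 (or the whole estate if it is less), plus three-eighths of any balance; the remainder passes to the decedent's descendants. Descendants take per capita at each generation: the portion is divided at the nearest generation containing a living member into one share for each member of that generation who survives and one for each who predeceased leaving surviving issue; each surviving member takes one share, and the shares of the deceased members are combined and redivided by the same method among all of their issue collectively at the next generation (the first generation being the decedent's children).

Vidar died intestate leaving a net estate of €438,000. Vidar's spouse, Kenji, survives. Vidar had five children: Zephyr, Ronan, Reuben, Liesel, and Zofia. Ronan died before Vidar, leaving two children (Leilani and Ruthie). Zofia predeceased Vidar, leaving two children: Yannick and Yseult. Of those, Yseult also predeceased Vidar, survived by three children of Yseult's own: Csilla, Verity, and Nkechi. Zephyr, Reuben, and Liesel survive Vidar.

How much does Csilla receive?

Kenji first takes €30,000, leaving a balance of €408,000. Kenji then takes three-eighths of the balance (€153,000), for a total of €183,000. The remaining €255,000 passes to the descendants.
The descendants' portion (€255,000) is divided at the children's generation into 5 shares of €51,000. Zephyr, Reuben, and Liesel each take €51,000. The 2 shares of the deceased (Ronan and Zofia) are combined into a pool of €102,000.
That pool (€102,000) is divided at the grandchildren's generation into 4 shares of €25,500. Leilani, Ruthie, and Yannick each take €25,500. The remaining share for the deceased Yseult (€25,500) is carried to the next generation.
That pool (€25,500) is divided at the great-grandchildren's generation equally among Csilla, Verity, and Nkechi: €8,500 each.

Csilla receives €8,500.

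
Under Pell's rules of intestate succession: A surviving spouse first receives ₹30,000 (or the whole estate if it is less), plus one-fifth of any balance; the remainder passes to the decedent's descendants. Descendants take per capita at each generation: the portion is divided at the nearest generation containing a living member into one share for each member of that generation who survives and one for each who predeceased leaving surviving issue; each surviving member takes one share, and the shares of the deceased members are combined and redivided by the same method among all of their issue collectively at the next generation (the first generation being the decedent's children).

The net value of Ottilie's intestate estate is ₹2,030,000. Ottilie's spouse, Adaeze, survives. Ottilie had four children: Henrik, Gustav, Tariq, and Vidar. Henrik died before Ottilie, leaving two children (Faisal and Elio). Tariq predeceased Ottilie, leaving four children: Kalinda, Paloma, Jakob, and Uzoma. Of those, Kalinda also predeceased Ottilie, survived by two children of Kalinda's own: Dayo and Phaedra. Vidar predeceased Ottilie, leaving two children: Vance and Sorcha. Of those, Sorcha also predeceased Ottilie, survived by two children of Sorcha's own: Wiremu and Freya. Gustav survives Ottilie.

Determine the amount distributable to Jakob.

Adaeze first takes ₹30,000, leaving a balance of ₹2,000,000. Adaeze then takes one-fifth of the balance (₹400,000), for a total of ₹430,000. The remaining ₹1,600,000 passes to the descendants.
The descendants' portion (₹1,600,000) is divided at the children's generation into 4 shares of ₹400,000. Gustav takes ₹400,000. The 3 shares of the deceased (Henrik, Tariq, and Vidar) are combined into a pool of ₹1,200,000.
That pool (₹1,200,000) is divided at the grandchildren's generation into 8 shares of ₹150,000. Faisal, Elio, Paloma, Jakob, Uzoma, and Vance each take ₹150,000. The 2 shares of the deceased (Kalinda and Sorcha) are combined into a pool of ₹300,000.
That pool (₹300,000) is divided at the great-grandchildren's generation equally among Dayo, Phaedra, Wiremu, and Freya: ₹75,000 each.

Jakob receives ₹150,000.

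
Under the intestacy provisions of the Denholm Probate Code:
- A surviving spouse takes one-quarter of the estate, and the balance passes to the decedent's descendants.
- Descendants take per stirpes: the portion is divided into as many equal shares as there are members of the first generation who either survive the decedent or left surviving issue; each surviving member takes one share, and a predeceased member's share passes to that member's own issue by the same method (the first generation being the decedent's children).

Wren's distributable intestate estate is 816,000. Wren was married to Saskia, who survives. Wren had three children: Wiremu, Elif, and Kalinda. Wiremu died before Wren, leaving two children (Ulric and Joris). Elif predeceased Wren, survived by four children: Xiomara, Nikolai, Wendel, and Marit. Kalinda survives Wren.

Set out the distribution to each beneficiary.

Saskia takes one-quarter of 816,000 = 204,000. The remaining 612,000 passes to the descendants.
The descendants' portion (612,000) is divided into 3 shares of 204,000: Kalinda takes 204,000; Wiremu's 204,000 share passes to Wiremu's issue; Elif's 204,000 share passes to Elif's issue.
Wiremu's share (204,000) is divided into 2 shares of 102,000: Ulric and Joris each take 102,000.
Elif's share (204,000) is divided into 4 shares of 51,000: Xiomara, Nikolai, Wendel, and Marit each take 51,000.

Saskia: 204,000; Ulric: 102,000; Joris: 102,000; Xiomara: 51,000; Nikolai: 51,000; Wendel: 51,000; Marit: 51,000; Kalinda: 204,000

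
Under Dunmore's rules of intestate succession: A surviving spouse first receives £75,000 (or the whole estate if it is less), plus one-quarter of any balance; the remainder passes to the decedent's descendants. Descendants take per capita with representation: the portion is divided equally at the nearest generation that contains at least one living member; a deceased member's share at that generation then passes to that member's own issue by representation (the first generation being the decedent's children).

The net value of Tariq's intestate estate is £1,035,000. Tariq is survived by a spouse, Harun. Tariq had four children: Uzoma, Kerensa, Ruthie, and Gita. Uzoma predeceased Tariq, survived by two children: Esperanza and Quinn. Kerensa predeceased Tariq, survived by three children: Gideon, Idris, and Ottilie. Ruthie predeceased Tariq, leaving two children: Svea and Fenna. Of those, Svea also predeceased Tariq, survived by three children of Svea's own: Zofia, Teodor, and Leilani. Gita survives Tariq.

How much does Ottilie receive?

Harun first takes £75,000, leaving a balance of £960,000. Harun then takes one-quarter of the balance (£240,000), for a total of £315,000. The remaining £720,000 passes to the descendants.
The descendants' portion (£720,000) is divided into 4 shares of £180,000: Gita takes £180,000; Uzoma's £180,000 share passes to Uzoma's issue; Kerensa's £180,000 share passes to Kerensa's issue; Ruthie's £180,000 share passes to Ruthie's issue.
Uzoma's share (£180,000) is divided into 2 shares of £90,000: Esperanza and Quinn each take £90,000.
Kerensa's share (£180,000) is divided into 3 shares of £60,000: Gideon, Idris, and Ottilie each take £60,000.
Ruthie's share (£180,000) is divided into 2 shares of £90,000: Fenna takes £90,000; Svea's £90,000 share passes to Svea's issue.
Svea's share (£90,000) is divided into 3 shares of £30,000: Zofia, Teodor, and Leilani each take £30,000.

Ottilie receives £60,000.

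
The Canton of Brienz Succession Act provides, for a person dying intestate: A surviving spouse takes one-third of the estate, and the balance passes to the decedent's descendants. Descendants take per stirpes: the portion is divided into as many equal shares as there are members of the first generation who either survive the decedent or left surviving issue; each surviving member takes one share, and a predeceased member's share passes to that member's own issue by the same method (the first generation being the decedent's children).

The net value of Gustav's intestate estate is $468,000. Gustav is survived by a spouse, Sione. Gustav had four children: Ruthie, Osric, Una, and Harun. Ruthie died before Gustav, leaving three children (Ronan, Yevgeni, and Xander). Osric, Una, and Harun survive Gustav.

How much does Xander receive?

Xander receives $26,000.

Sione takes one-third of $468,000 = $156,000. The remaining $312,000 passes to the descendants.
The descendants' portion ($312,000) is divided into 4 shares of $78,000: Osric, Una, and Harun each take $78,000; Ruthie's $78,000 share passes to Ruthie's issue.
Ruthie's share ($78,000) is divided into 3 shares of $26,000: Ronan, Yevgeni, and Xander each take $26,000.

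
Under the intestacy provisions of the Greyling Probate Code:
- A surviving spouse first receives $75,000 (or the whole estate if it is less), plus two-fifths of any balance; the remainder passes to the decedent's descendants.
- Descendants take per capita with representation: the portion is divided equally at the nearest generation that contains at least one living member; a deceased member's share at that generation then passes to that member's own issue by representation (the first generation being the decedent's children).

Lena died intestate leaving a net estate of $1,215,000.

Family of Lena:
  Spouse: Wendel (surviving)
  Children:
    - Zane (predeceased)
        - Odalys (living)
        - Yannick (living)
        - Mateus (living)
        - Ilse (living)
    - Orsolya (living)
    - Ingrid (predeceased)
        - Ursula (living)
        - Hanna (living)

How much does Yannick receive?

Wendel first takes $75,000, leaving a balance of $1,140,000. Wendel then takes two-fifths of the balance ($456,000), for a total of $531,000. The remaining $684,000 passes to the descendants.
The descendants' portion ($684,000) is divided into 3 shares of $228,000: Orsolya takes $228,000; Zane's $228,000 share passes to Zane's issue; Ingrid's $228,000 share passes to Ingrid's issue.
Zane's share ($228,000) is divided into 4 shares of $57,000: Odalys, Yannick, Mateus, and Ilse each take $57,000.
Ingrid's share ($228,000) is divided into 2 shares of $114,000: Ursula and Hanna each take $114,000.

Yannick receives $57,000.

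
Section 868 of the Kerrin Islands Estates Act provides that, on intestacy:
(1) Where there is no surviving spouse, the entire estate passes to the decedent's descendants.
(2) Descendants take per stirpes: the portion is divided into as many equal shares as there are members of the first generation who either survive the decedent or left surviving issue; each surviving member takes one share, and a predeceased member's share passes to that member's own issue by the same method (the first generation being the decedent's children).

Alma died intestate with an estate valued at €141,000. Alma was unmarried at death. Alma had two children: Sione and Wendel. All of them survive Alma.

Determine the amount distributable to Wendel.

The entire €141,000 passes to the descendants.
That amount (€141,000) is divided into 2 shares of €70,500: Sione and Wendel each take €70,500.

Wendel receives €70,500.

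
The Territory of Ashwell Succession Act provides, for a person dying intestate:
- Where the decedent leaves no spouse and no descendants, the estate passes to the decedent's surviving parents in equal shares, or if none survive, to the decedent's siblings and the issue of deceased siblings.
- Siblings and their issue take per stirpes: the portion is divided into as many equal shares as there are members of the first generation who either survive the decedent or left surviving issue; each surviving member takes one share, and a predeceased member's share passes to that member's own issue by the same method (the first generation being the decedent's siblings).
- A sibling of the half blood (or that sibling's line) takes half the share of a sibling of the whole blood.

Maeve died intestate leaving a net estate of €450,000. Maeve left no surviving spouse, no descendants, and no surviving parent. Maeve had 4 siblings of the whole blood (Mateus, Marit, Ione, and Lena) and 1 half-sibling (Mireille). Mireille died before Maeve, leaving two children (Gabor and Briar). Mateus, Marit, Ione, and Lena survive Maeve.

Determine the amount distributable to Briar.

The entire €450,000 passes to the siblings and their issue.
Counting each half-blood sibling's line as half a unit, there are 9/2 units in €450,000, so one unit is €100,000. Whole-blood lines (Mateus, Marit, Ione, and Lena) take €100,000 each; half-blood lines (Mireille) take €50,000 each.
Mireille's share (€50,000) is divided into 2 shares of €25,000: Gabor and Briar each take €25,000.

Briar receives €25,000.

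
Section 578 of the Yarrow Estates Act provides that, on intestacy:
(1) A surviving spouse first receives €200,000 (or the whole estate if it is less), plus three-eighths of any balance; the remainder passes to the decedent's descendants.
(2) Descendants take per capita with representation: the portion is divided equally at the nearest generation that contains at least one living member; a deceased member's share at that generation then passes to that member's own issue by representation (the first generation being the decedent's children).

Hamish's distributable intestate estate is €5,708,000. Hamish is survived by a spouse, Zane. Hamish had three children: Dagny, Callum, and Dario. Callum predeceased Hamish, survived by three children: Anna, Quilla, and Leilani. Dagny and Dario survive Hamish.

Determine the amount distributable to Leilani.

Zane first takes €200,000, leaving a balance of €5,508,000. Zane then takes three-eighths of the balance (€2,065,500), for a total of €2,265,500. The remaining €3,442,500 passes to the descendants.
The descendants' portion (€3,442,500) is divided into 3 shares of €1,147,500: Dagny and Dario each take €1,147,500; Callum's €1,147,500 share passes to Callum's issue.
Callum's share (€1,147,500) is divided into 3 shares of €382,500: Anna, Quilla, and Leilani each take €382,500.

Leilani receives €382,500.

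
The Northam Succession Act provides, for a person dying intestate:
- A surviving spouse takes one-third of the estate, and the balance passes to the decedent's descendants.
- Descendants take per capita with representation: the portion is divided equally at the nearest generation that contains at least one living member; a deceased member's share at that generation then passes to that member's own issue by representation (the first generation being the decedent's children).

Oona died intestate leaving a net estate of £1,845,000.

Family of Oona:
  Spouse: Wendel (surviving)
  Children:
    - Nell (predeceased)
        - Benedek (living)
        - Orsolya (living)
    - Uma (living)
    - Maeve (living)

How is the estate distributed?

Wendel: £615,000; Benedek: £205,000; Orsolya: £205,000; Uma: £410,000; Maeve: £410,000

Wendel takes one-third of £1,845,000 = £615,000. The remaining £1,230,000 passes to the descendants.
The descendants' portion (£1,230,000) is divided into 3 shares of £410,000: Uma and Maeve each take £410,000; Nell's £410,000 share passes to Nell's issue.
Nell's share (£410,000) is divided into 2 shares of £205,000: Benedek and Orsolya each take £205,000.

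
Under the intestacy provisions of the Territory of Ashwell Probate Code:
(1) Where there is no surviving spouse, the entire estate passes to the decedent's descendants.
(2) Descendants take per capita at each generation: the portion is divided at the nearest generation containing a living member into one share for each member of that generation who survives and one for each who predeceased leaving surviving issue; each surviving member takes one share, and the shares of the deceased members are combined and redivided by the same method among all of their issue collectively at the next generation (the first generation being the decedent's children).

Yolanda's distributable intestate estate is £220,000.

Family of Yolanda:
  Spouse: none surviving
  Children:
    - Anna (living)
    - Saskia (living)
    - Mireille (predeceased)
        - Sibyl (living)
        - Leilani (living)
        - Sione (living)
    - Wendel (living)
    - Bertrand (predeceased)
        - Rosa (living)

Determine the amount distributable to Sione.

Sione receives £22,000.

The entire £220,000 passes to the descendants.
That amount (£220,000) is divided at the children's generation into 5 shares of £44,000. Anna, Saskia, and Wendel each take £44,000. The 2 shares of the deceased (Mireille and Bertrand) are combined into a pool of £88,000.
That pool (£88,000) is divided at the grandchildren's generation equally among Sibyl, Leilani, Sione, and Rosa: £22,000 each.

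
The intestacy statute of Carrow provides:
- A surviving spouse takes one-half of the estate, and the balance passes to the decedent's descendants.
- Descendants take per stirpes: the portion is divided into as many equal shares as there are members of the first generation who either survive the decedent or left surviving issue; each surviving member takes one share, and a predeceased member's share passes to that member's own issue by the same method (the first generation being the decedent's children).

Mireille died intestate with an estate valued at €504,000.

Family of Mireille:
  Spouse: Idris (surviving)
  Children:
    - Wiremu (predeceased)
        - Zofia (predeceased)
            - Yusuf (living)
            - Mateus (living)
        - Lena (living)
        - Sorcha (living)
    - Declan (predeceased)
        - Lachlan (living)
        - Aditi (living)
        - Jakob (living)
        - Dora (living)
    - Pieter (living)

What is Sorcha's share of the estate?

Sorcha receives €28,000.

Idris takes one-half of €504,000 = €252,000. The remaining €252,000 passes to the descendants.
The descendants' portion (€252,000) is divided into 3 shares of €84,000: Pieter takes €84,000; Wiremu's €84,000 share passes to Wiremu's issue; Declan's €84,000 share passes to Declan's issue.
Wiremu's share (€84,000) is divided into 3 shares of €28,000: Lena and Sorcha each take €28,000; Zofia's €28,000 share passes to Zofia's issue.
Zofia's share (€28,000) is divided into 2 shares of €14,000: Yusuf and Mateus each take €14,000.
Declan's share (€84,000) is divided into 4 shares of €21,000: Lachlan, Aditi, Jakob, and Dora each take €21,000.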